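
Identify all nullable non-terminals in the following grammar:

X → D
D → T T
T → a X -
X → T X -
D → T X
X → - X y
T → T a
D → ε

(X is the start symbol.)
{ 'D', 'X' }

ε-productions: D → ε
So D is immediately nullable.
X → D: every symbol on the right is nullable, so X is nullable too.
No further non-terminal can be added: every production for the remaining non-terminals contains a terminal or a non-nullable non-terminal.
Nullable = { 'D', 'X' }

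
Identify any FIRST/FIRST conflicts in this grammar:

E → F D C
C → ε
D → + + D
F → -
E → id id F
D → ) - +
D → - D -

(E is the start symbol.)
No FIRST/FIRST conflicts.

FIRST sets of the non-terminals at (or reachable through a nullable prefix from) the front of some alternative:
  FIRST(F) = { '-' }

Productions for E:
  E → F D C: FIRST = { '-' }
  E → id id F: FIRST = { 'id' }
Productions for D:
  D → + + D: FIRST = { '+' }
  D → ) - +: FIRST = { ')' }
  D → - D -: FIRST = { '-' }
C, F have only one production, so no FIRST/FIRST conflict is possible there.

All alternatives of each non-terminal have pairwise disjoint FIRST sets.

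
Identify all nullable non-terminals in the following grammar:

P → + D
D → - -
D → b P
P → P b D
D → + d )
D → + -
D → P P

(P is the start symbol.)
A non-terminal is nullable if it can derive ε (the empty string): either it has an ε-production, or it has a production whose right-hand side consists entirely of nullable non-terminals.

There are no ε-productions, so no non-terminal can derive ε.
No non-terminals are nullable.

Answer: None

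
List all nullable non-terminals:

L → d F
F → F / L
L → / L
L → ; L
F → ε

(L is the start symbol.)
{ 'F' }

A non-terminal is nullable if it can derive ε (the empty string): either it has an ε-production, or it has a production whose right-hand side consists entirely of nullable non-terminals.

ε-productions: F → ε
So F is immediately nullable.
No further non-terminal can be added: every production for the remaining non-terminals contains a terminal or a non-nullable non-terminal.
Nullable = { 'F' }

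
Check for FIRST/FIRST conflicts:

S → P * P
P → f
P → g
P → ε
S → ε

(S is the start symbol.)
FIRST sets of the non-terminals at (or reachable through a nullable prefix from) the front of some alternative:
  FIRST(P) = { 'f', 'g', ε }

Productions for S:
  S → P * P: FIRST = { '*', 'f', 'g' }
  S → ε: FIRST = { ε }
Productions for P:
  P → f: FIRST = { 'f' }
  P → g: FIRST = { 'g' }
  P → ε: FIRST = { ε }

All alternatives of each non-terminal have pairwise disjoint FIRST sets.

Answer: No FIRST/FIRST conflicts.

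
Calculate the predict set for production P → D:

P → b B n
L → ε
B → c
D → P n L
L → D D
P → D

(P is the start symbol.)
{ 'b' }

PREDICT(P → D) = (FIRST(RHS) \ {ε}) ∪ (FOLLOW(P) if ε ∈ FIRST(RHS), i.e. RHS ⇒* ε)
FIRST(D) = { 'b' }
FIRST(D) = { 'b' }
ε ∉ FIRST(D), so FOLLOW(P) is not added.
PREDICT(P → D) = { 'b' }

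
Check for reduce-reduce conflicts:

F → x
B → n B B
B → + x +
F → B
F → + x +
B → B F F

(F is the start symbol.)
A reduce-reduce conflict occurs when an LR(0) state has two complete items [A → α .] and [B → β .] — both call for a reduction, and with no lookahead the parser cannot choose between them.

Augment with F' → F and build the canonical LR(0) collection (I0 = CLOSURE({[F' → . F]}), then GOTO on every symbol after a dot until no new states appear). It has 15 states:
  I0: { [B → . + x +], [B → . B F F], [B → . n B B], [F → . + x +], [F → . B], [F → . x], [F' → . F] }  — shift
  I1: { [B → + . x +], [F → + . x +] }  — shift
  I2: { [B → . + x +], [B → . B F F], [B → . n B B], [B → B . F F], [F → . + x +], [F → . B], [F → . x], [F → B .] }  — shift, reduce
  I3: { [F' → F .] }  — accept
  I4: { [B → . + x +], [B → . B F F], [B → . n B B], [B → n . B B] }  — shift
  I5: { [F → x .] }  — reduce
  I6: { [B → + . x +] }  — shift
  I7: { [B → . + x +], [B → . B F F], [B → . n B B], [B → B . F F], [B → n B . B], [F → . + x +], [F → . B], [F → . x] }  — shift
  I8: { [B → . + x +], [B → . B F F], [B → . n B B], [B → B . F F], [B → n B B .], [F → . + x +], [F → . B], [F → . x], [F → B .] }  — shift, 2 reduces
  I9: { [B → . + x +], [B → . B F F], [B → . n B B], [B → B F . F], [F → . + x +], [F → . B], [F → . x] }  — shift
  I10: { [B → B F F .] }  — reduce
  I11: { [B → + x . +] }  — shift
  I12: { [B → + x + .] }  — reduce
  I13: { [B → + x . +], [F → + x . +] }  — shift
  I14: { [B → + x + .], [F → + x + .] }  — 2 reduces

I8 contains complete items [B → n B B .], [F → B .] — reduce-reduce conflict.
I14 contains complete items [B → + x + .], [F → + x + .] — reduce-reduce conflict.

Answer: Yes — I8: [B → n B B .] vs [F → B .]; I14: [B → + x + .] vs [F → + x + .]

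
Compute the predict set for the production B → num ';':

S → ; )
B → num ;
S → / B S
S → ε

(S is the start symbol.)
PREDICT(B → num ';') = (FIRST(RHS) \ {ε}) ∪ (FOLLOW(B) if ε ∈ FIRST(RHS), i.e. RHS ⇒* ε)
FIRST(num ';') = { 'num' }
ε ∉ FIRST(num ';'), so FOLLOW(B) is not added.
PREDICT(B → num ';') = { 'num' }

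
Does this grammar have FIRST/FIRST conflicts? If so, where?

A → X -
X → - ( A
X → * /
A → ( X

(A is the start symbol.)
No FIRST/FIRST conflicts.

A FIRST/FIRST conflict occurs when two productions N → α and N → β for the same non-terminal have FIRST(α) ∩ FIRST(β) ≠ ∅ (with ε ∈ FIRST of a nullable right-hand side, so two nullable alternatives also conflict).

FIRST sets of the non-terminals at (or reachable through a nullable prefix from) the front of some alternative:
  FIRST(X) = { '*', '-' }

Productions for A:
  A → X -: FIRST = { '*', '-' }
  A → ( X: FIRST = { '(' }
Productions for X:
  X → - ( A: FIRST = { '-' }
  X → * /: FIRST = { '*' }

All alternatives of each non-terminal have pairwise disjoint FIRST sets.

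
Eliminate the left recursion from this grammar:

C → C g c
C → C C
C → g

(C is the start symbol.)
C is directly left-recursive. The standard transformation for
  A → A α₁ | ... | A α_m | β₁ | ... | β_n
is
  A  → β₁ A' | ... | β_n A'
  A' → α₁ A' | ... | α_m A' | ε

C → g becomes C → g C'
C → C g c becomes C' → g c C'
C → C C becomes C' → C C'
Add C' → ε

Resulting grammar:
C → g C'
C' → g c C'
C' → C C'
C' → ε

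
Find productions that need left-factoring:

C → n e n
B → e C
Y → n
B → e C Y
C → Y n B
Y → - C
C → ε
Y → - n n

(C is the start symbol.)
Yes, B has productions with common prefix 'e C'; Y has productions with common prefix '-'

Left-factoring is needed when two productions for the same non-terminal
share a common prefix on the right-hand side.

Productions for C:
  C → n e n
  C → Y n B
  C → ε
Productions for B:
  B → e C
  B → e C Y
Productions for Y:
  Y → n
  Y → - C
  Y → - n n

Found common prefix 'e C' in productions for B
Found common prefix '-' in productions for Y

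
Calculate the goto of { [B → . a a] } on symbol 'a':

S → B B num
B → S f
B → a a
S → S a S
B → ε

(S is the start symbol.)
GOTO(I, 'a') = CLOSURE({ [A → αX.β] : [A → α.Xβ] ∈ I, X = 'a' })

Items with dot before 'a', with the dot advanced:
  [B → . a a] → [B → a . a]
Closure adds nothing (no advanced item has the dot before a non-terminal).

GOTO = { [B → a . a] }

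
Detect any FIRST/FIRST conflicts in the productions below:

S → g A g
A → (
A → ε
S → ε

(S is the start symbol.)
No FIRST/FIRST conflicts.

Productions for S:
  S → g A g: FIRST = { 'g' }
  S → ε: FIRST = { ε }
Productions for A:
  A → (: FIRST = { '(' }
  A → ε: FIRST = { ε }

All alternatives of each non-terminal have pairwise disjoint FIRST sets.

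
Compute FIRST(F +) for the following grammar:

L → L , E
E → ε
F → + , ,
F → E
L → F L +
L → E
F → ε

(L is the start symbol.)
FIRST sets of the non-terminals involved (from the grammar, by fixed-point iteration):
  FIRST(F) = { '+', ε }

To compute FIRST(F +), process the symbols left to right:
Symbol F is a non-terminal. Add FIRST(F) \ {ε} = { '+' }
F is nullable (ε ∈ FIRST(F)), continue to the next symbol.
Symbol + is a terminal. Add '+' and stop.
FIRST(F +) = { '+' }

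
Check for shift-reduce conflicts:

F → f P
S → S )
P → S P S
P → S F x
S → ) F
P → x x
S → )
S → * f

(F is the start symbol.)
Yes — I3: [S → ) .] vs [F → . f P]; I9: [S → ) .] vs [F → . f P]; I12: [P → S P S .] vs [S → S . )]

A shift-reduce conflict occurs when an LR(0) state has both:
  - a complete (reduce) item [A → α .] (dot at the end), and
  - a shift item [B → β . c γ] (dot before a terminal).

Augment with F' → F and build the canonical LR(0) collection (I0 = CLOSURE({[F' → . F]}), then GOTO on every symbol after a dot until no new states appear). It has 17 states:
  I0: { [F → . f P], [F' → . F] }  — shift
  I1: { [F' → F .] }  — accept
  I2: { [F → f . P], [P → . S F x], [P → . S P S], [P → . x x], [S → . ) F], [S → . )], [S → . * f], [S → . S )] }  — shift
  I3: { [F → . f P], [S → ) . F], [S → ) .] }  — shift, reduce
  I4: { [S → * . f] }  — shift
  I5: { [F → f P .] }  — reduce
  I6: { [F → . f P], [P → . S F x], [P → . S P S], [P → . x x], [P → S . F x], [P → S . P S], [S → . ) F], [S → . )], [S → . * f], [S → . S )], [S → S . )] }  — shift
  I7: { [P → x . x] }  — shift
  I8: { [P → x x .] }  — reduce
  I9: { [F → . f P], [S → ) . F], [S → ) .], [S → S ) .] }  — shift, 2 reduces
  I10: { [P → S F . x] }  — shift
  I11: { [P → S P . S], [S → . ) F], [S → . )], [S → . * f], [S → . S )] }  — shift
  I12: { [P → S P S .], [S → S . )] }  — shift, reduce
  I13: { [S → S ) .] }  — reduce
  I14: { [P → S F x .] }  — reduce
  I15: { [S → ) F .] }  — reduce
  I16: { [S → * f .] }  — reduce

I3 contains reduce item [S → ) .] and shift item [F → . f P] — shift-reduce conflict.
I9 contains reduce items [S → ) .], [S → S ) .] and shift item [F → . f P] — shift-reduce conflict.
I12 contains reduce item [P → S P S .] and shift item [S → S . )] — shift-reduce conflict.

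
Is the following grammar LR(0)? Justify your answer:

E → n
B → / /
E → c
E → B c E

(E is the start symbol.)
A grammar is LR(0) if no state in the canonical LR(0) collection has:
  - both a shift item (dot before a terminal) and a complete item (shift-reduce conflict), or
  - two or more complete items (reduce-reduce conflict; the accept item [E' → E .] counts as a complete item here).

Augment with E' → E and build the canonical LR(0) collection (I0 = CLOSURE({[E' → . E]}), then GOTO on every symbol after a dot until no new states appear). It has 9 states:
  I0: { [B → . / /], [E → . B c E], [E → . c], [E → . n], [E' → . E] }  — shift
  I1: { [B → / . /] }  — shift
  I2: { [E → B . c E] }  — shift
  I3: { [E' → E .] }  — accept
  I4: { [E → c .] }  — reduce
  I5: { [E → n .] }  — reduce
  I6: { [B → . / /], [E → . B c E], [E → . c], [E → . n], [E → B c . E] }  — shift
  I7: { [E → B c E .] }  — reduce
  I8: { [B → / / .] }  — reduce

Every state is either a pure shift/goto state or contains exactly one complete item and nothing to shift — no conflicts. The grammar is LR(0).

Answer: Yes, the grammar is LR(0)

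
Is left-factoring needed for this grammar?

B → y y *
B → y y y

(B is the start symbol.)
Left-factoring is needed when two productions for the same non-terminal
share a common prefix on the right-hand side.

Productions for B:
  B → y y *
  B → y y y

Found common prefix 'y y' in productions for B

Answer: Yes, B has productions with common prefix 'y y'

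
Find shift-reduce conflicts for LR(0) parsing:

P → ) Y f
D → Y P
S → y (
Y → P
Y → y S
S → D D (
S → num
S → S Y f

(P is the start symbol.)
Yes — I7: [Y → y S .] vs [P → . ) Y f]

A shift-reduce conflict occurs when an LR(0) state has both:
  - a complete (reduce) item [A → α .] (dot at the end), and
  - a shift item [B → β . c γ] (dot before a terminal).

Augment with P' → P and build the canonical LR(0) collection (I0 = CLOSURE({[P' → . P]}), then GOTO on every symbol after a dot until no new states appear). It has 18 states:
  I0: { [P → . ) Y f], [P' → . P] }  — shift
  I1: { [P → ) . Y f], [P → . ) Y f], [Y → . P], [Y → . y S] }  — shift
  I2: { [P' → P .] }  — accept
  I3: { [Y → P .] }  — reduce
  I4: { [P → ) Y . f] }  — shift
  I5: { [D → . Y P], [P → . ) Y f], [S → . D D (], [S → . S Y f], [S → . num], [S → . y (], [Y → . P], [Y → . y S], [Y → y . S] }  — shift
  I6: { [D → . Y P], [P → . ) Y f], [S → D . D (], [Y → . P], [Y → . y S] }  — shift
  I7: { [P → . ) Y f], [S → S . Y f], [Y → . P], [Y → . y S], [Y → y S .] }  — shift, reduce
  I8: { [D → Y . P], [P → . ) Y f] }  — shift
  I9: { [S → num .] }  — reduce
  I10: { [D → . Y P], [P → . ) Y f], [S → . D D (], [S → . S Y f], [S → . num], [S → . y (], [S → y . (], [Y → . P], [Y → . y S], [Y → y . S] }  — shift
  I11: { [S → y ( .] }  — reduce
  I12: { [D → Y P .] }  — reduce
  I13: { [S → S Y . f] }  — shift
  I14: { [S → S Y f .] }  — reduce
  I15: { [S → D D . (] }  — shift
  I16: { [S → D D ( .] }  — reduce
  I17: { [P → ) Y f .] }  — reduce

I7 contains reduce item [Y → y S .] and shift items [P → . ) Y f], [Y → . y S] — shift-reduce conflict.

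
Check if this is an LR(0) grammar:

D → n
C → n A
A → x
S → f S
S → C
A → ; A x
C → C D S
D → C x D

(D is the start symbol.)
No. Shift-reduce conflict between [D → n .] and [A → . ; A x]

Augment with D' → D and build the canonical LR(0) collection (I0 = CLOSURE({[D' → . D]}), then GOTO on every symbol after a dot until no new states appear). It has 17 states:
  I0: { [C → . C D S], [C → . n A], [D → . C x D], [D → . n], [D' → . D] }  — shift
  I1: { [C → . C D S], [C → . n A], [C → C . D S], [D → . C x D], [D → . n], [D → C . x D] }  — shift
  I2: { [D' → D .] }  — accept
  I3: { [A → . ; A x], [A → . x], [C → n . A], [D → n .] }  — shift, reduce
  I4: { [A → . ; A x], [A → . x], [A → ; . A x] }  — shift
  I5: { [C → n A .] }  — reduce
  I6: { [A → x .] }  — reduce
  I7: { [A → ; A . x] }  — shift
  I8: { [A → ; A x .] }  — reduce
  I9: { [C → . C D S], [C → . n A], [C → C D . S], [S → . C], [S → . f S] }  — shift
  I10: { [C → . C D S], [C → . n A], [D → . C x D], [D → . n], [D → C x . D] }  — shift
  I11: { [D → C x D .] }  — reduce
  I12: { [C → . C D S], [C → . n A], [C → C . D S], [D → . C x D], [D → . n], [S → C .] }  — shift, reduce
  I13: { [C → C D S .] }  — reduce
  I14: { [C → . C D S], [C → . n A], [S → . C], [S → . f S], [S → f . S] }  — shift
  I15: { [A → . ; A x], [A → . x], [C → n . A] }  — shift
  I16: { [S → f S .] }  — reduce

Conflict in state I3:
  Shift-reduce conflict between [D → n .] and [A → . ; A x]
So the grammar is NOT LR(0).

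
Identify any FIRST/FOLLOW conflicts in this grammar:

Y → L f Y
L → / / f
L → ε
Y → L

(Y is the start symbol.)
No FIRST/FOLLOW conflicts.

A FIRST/FOLLOW conflict occurs when a non-terminal N has a nullable alternative N → β (β ⇒* ε) and another alternative N → α with FIRST(α) ∩ FOLLOW(N) ≠ ∅: on such a lookahead the parser cannot decide between expanding α and letting N vanish via β.

Nullable non-terminals: L, Y.
FIRST sets used below: FIRST(L) = { '/', ε }

L: nullable alternative(s) L → ε; FOLLOW(L) = { $, 'f' }
  L → / / f: FIRST \ {ε} = { '/' } — disjoint from FOLLOW(L)
  L → ε: FIRST \ {ε} = { } — this is the only nullable alternative, skip

Y: nullable alternative(s) Y → L; FOLLOW(Y) = { $ }
  Y → L f Y: FIRST \ {ε} = { '/', 'f' } — disjoint from FOLLOW(Y)
  Y → L: FIRST \ {ε} = { '/' } — this is the only nullable alternative, skip

No FIRST/FOLLOW conflicts found.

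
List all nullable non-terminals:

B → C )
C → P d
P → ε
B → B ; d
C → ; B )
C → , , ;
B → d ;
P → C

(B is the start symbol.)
{ 'P' }

ε-productions: P → ε
So P is immediately nullable.
No further non-terminal can be added: every production for the remaining non-terminals contains a terminal or a non-nullable non-terminal.
Nullable = { 'P' }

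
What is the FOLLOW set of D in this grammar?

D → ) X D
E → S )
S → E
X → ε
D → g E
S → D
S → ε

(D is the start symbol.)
D is the start symbol, so $ ∈ FOLLOW(D).
In D → ) X D: D is at the end; this adds FOLLOW(D) to itself — nothing new
In S → D: D is at the end, add FOLLOW(S)

The FOLLOW sets referred to above (computed the same way, to a fixed point):
  FOLLOW(S) = { ')' }

Taking the union: FOLLOW(D) = { $, ')' }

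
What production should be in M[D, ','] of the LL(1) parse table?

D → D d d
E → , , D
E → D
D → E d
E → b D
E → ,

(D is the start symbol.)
D → D d d, D → E d

To find M[D, ','], we find productions for D where ',' is in the predict set (PREDICT(N → α) = (FIRST(α) \ {ε}) ∪ (FOLLOW(N) if α ⇒* ε)).

Relevant sets:
  FIRST(D) = { ',', 'b' }
  FIRST(E) = { ',', 'b' }

D → D d d: PREDICT = { ',', 'b' }
  ',' is in predict set, so this production goes in M[D, ',']
D → E d: PREDICT = { ',', 'b' }
  ',' is in predict set, so this production goes in M[D, ',']

M[D, ','] = D → D d d, D → E d  (a multiply-defined cell — the grammar is not LL(1))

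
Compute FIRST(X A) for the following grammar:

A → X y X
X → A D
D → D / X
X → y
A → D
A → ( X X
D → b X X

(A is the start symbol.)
FIRST sets of the non-terminals involved (from the grammar, by fixed-point iteration):
  FIRST(X) = { '(', 'b', 'y' }

To compute FIRST(X A), process the symbols left to right:
Symbol X is a non-terminal. Add FIRST(X) \ {ε} = { '(', 'b', 'y' }
X is not nullable (ε ∉ FIRST(X)), so stop here.
FIRST(X A) = { '(', 'b', 'y' }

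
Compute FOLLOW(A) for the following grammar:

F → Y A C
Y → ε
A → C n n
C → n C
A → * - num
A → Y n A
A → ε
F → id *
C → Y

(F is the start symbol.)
{ $, 'n' }

In F → Y A C: A is followed by C, add FIRST(C) \ {ε} = { 'n' }
  C is nullable, so also add FOLLOW(F)
In A → Y n A: A is at the end; this adds FOLLOW(A) to itself — nothing new

The FOLLOW sets referred to above (computed the same way, to a fixed point):
  FOLLOW(F) = { $ }

Taking the union: FOLLOW(A) = { $, 'n' }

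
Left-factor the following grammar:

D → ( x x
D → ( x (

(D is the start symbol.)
D → ( x D'
D' → x
D' → (

Left-factoring transforms A → αβ₁ | αβ₂ into A → αA' and A' → β₁ | β₂
(α is the longest common prefix among the alternatives). Repeat until
no nonterminal has two alternatives with a common prefix.

Round 1: D has alternatives sharing prefix '( x'. Introduce D': D → ( x D'
  Add: D' → x
  Add: D' → (

No remaining common prefixes — done.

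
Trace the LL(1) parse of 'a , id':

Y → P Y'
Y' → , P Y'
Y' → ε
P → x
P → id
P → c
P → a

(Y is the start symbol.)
LL(1) parsing maintains a stack (initially the start symbol over $) and the input. At each step: if the stack top is a terminal, match it against the current input token; if it is a non-terminal N, replace it with the RHS of M[N, lookahead] (the unique production whose predict set contains the lookahead).

Stack is shown with the top on the left.

Stack     Input     Action
--------------------------
Y $       a , id $  output Y → P Y'
P Y' $    a , id $  output P → a
a Y' $    a , id $  match 'a'
Y' $      , id $    output Y' → , P Y'
, P Y' $  , id $    match ','
P Y' $    id $      output P → id
id Y' $   id $      match 'id'
Y' $      $         output Y' → ε
$         $         accept

The string is accepted.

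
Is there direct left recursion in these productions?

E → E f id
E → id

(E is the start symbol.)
Yes, E is left-recursive

Direct left recursion occurs when N → N α for some non-terminal N (the right-hand side begins with the left-hand side itself).

E → E f id: LEFT RECURSIVE (starts with E)
E → id: starts with id

The grammar has direct left recursion on: E.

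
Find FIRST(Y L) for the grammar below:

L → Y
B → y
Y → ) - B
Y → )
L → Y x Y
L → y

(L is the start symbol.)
FIRST sets of the non-terminals involved (from the grammar, by fixed-point iteration):
  FIRST(Y) = { ')' }

To compute FIRST(Y L), process the symbols left to right:
Symbol Y is a non-terminal. Add FIRST(Y) \ {ε} = { ')' }
Y is not nullable (ε ∉ FIRST(Y)), so stop here.
FIRST(Y L) = { ')' }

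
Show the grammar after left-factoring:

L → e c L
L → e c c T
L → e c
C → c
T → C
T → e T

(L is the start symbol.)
L → e c L'
L' → L
L' → c T
L' → ε
C → c
T → C
T → e T

Left-factoring transforms A → αβ₁ | αβ₂ into A → αA' and A' → β₁ | β₂
(α is the longest common prefix among the alternatives). Repeat until
no nonterminal has two alternatives with a common prefix.

Round 1: L has alternatives sharing prefix 'e c'. Introduce L': L → e c L'
  Add: L' → L
  Add: L' → c T
  Add: L' → ε

No remaining common prefixes — done.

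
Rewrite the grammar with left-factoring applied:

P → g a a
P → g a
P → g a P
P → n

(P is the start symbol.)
Left-factoring transforms A → αβ₁ | αβ₂ into A → αA' and A' → β₁ | β₂
(α is the longest common prefix among the alternatives). Repeat until
no nonterminal has two alternatives with a common prefix.

Round 1: P has alternatives sharing prefix 'g a'. Introduce P': P → g a P'
  Add: P' → a
  Add: P' → ε
  Add: P' → P

No remaining common prefixes — done.

Resulting grammar:
P → g a P'
P' → a
P' → ε
P' → P
P → n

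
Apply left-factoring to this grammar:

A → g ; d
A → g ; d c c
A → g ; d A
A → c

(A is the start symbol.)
Left-factoring transforms A → αβ₁ | αβ₂ into A → αA' and A' → β₁ | β₂
(α is the longest common prefix among the alternatives). Repeat until
no nonterminal has two alternatives with a common prefix.

Round 1: A has alternatives sharing prefix 'g ; d'. Introduce A': A → g ; d A'
  Add: A' → ε
  Add: A' → c c
  Add: A' → A

No remaining common prefixes — done.

Resulting grammar:
A → g ; d A'
A' → ε
A' → c c
A' → A
A → c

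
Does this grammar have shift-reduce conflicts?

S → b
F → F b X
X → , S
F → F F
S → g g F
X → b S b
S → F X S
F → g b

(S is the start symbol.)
Yes — I7: [S → g g F .] vs [F → F . b X]; I9: [F → F F .] vs [F → F . b X]; I19: [S → b .] vs [F → . g b]

Augment with S' → S and build the canonical LR(0) collection (I0 = CLOSURE({[S' → . S]}), then GOTO on every symbol after a dot until no new states appear). It has 21 states:
  I0: { [F → . F F], [F → . F b X], [F → . g b], [S → . F X S], [S → . b], [S → . g g F], [S' → . S] }  — shift
  I1: { [F → . F F], [F → . F b X], [F → . g b], [F → F . F], [F → F . b X], [S → F . X S], [X → . , S], [X → . b S b] }  — shift
  I2: { [S' → S .] }  — accept
  I3: { [S → b .] }  — reduce
  I4: { [F → g . b], [S → g . g F] }  — shift
  I5: { [F → g b .] }  — reduce
  I6: { [F → . F F], [F → . F b X], [F → . g b], [S → g g . F] }  — shift
  I7: { [F → . F F], [F → . F b X], [F → . g b], [F → F . F], [F → F . b X], [S → g g F .] }  — shift, reduce
  I8: { [F → g . b] }  — shift
  I9: { [F → . F F], [F → . F b X], [F → . g b], [F → F . F], [F → F . b X], [F → F F .] }  — shift, reduce
  I10: { [F → F b . X], [X → . , S], [X → . b S b] }  — shift
  I11: { [F → . F F], [F → . F b X], [F → . g b], [S → . F X S], [S → . b], [S → . g g F], [X → , . S] }  — shift
  I12: { [F → F b X .] }  — reduce
  I13: { [F → . F F], [F → . F b X], [F → . g b], [S → . F X S], [S → . b], [S → . g g F], [X → b . S b] }  — shift
  I14: { [X → b S . b] }  — shift
  I15: { [X → b S b .] }  — reduce
  I16: { [X → , S .] }  — reduce
  I17: { [F → . F F], [F → . F b X], [F → . g b], [S → . F X S], [S → . b], [S → . g g F], [S → F X . S] }  — shift
  I18: { [F → . F F], [F → . F b X], [F → . g b], [F → F b . X], [S → . F X S], [S → . b], [S → . g g F], [X → . , S], [X → . b S b], [X → b . S b] }  — shift
  I19: { [F → . F F], [F → . F b X], [F → . g b], [S → . F X S], [S → . b], [S → . g g F], [S → b .], [X → b . S b] }  — shift, reduce
  I20: { [S → F X S .] }  — reduce

I7 contains reduce item [S → g g F .] and shift items [F → F . b X], [F → . g b] — shift-reduce conflict.
I9 contains reduce item [F → F F .] and shift items [F → F . b X], [F → . g b] — shift-reduce conflict.
I19 contains reduce item [S → b .] and shift items [F → . g b], [S → . b], [S → . g g F] — shift-reduce conflict.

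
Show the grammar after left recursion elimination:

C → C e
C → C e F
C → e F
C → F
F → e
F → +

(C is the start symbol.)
C is directly left-recursive. The standard transformation for
  A → A α₁ | ... | A α_m | β₁ | ... | β_n
is
  A  → β₁ A' | ... | β_n A'
  A' → α₁ A' | ... | α_m A' | ε

C → e F becomes C → e F C'
C → F becomes C → F C'
C → C e becomes C' → e C'
C → C e F becomes C' → e F C'
Add C' → ε

Productions for other non-terminals are unchanged:
  F → e
  F → +

Resulting grammar:
C → e F C'
C → F C'
C' → e C'
C' → e F C'
C' → ε
F → e
F → +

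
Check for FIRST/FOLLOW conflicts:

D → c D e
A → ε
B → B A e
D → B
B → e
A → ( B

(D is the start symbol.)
Nullable non-terminals: A.

A: nullable alternative(s) A → ε; FOLLOW(A) = { 'e' }
  A → ε: FIRST \ {ε} = { } — this is the only nullable alternative, skip
  A → ( B: FIRST \ {ε} = { '(' } — disjoint from FOLLOW(A)

B, D have no nullable alternative, so no FIRST/FOLLOW check is needed there.

No FIRST/FOLLOW conflicts found.

Answer: No FIRST/FOLLOW conflicts.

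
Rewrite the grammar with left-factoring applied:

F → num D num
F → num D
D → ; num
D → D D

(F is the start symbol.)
F → num D F'
F' → num
F' → ε
D → ; num
D → D D

Left-factoring transforms A → αβ₁ | αβ₂ into A → αA' and A' → β₁ | β₂
(α is the longest common prefix among the alternatives). Repeat until
no nonterminal has two alternatives with a common prefix.

Round 1: F has alternatives sharing prefix 'num D'. Introduce F': F → num D F'
  Add: F' → num
  Add: F' → ε

No remaining common prefixes — done.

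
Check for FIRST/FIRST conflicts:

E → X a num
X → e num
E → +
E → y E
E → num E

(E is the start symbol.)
No FIRST/FIRST conflicts.

A FIRST/FIRST conflict occurs when two productions N → α and N → β for the same non-terminal have FIRST(α) ∩ FIRST(β) ≠ ∅ (with ε ∈ FIRST of a nullable right-hand side, so two nullable alternatives also conflict).

FIRST sets of the non-terminals at (or reachable through a nullable prefix from) the front of some alternative:
  FIRST(X) = { 'e' }

Productions for E:
  E → X a num: FIRST = { 'e' }
  E → +: FIRST = { '+' }
  E → y E: FIRST = { 'y' }
  E → num E: FIRST = { 'num' }
X has only one production, so no FIRST/FIRST conflict is possible there.

All alternatives of each non-terminal have pairwise disjoint FIRST sets.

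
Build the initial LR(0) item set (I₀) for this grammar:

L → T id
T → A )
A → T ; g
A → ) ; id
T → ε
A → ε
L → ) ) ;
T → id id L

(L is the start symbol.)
{ [A → . ) ; id], [A → . T ; g], [A → .], [L → . ) ) ;], [L → . T id], [L' → . L], [T → . A )], [T → . id id L], [T → .] }

First, augment the grammar with L' → L
I₀ = CLOSURE({ [L' → . L] }):
  [L' → . L] has the dot before L: add [L → . T id], [L → . ) ) ;]
  [L → . T id] has the dot before T: add [T → . A )], [T → .], [T → . id id L]
  [T → . A )] has the dot before A: add [A → . T ; g], [A → . ) ; id], [A → .]
No further items can be added.

I₀ = { [A → . ) ; id], [A → . T ; g], [A → .], [L → . ) ) ;], [L → . T id], [L' → . L], [T → . A )], [T → . id id L], [T → .] }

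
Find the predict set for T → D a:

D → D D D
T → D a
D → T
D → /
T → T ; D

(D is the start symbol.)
{ '/' }

PREDICT(T → D a) = (FIRST(RHS) \ {ε}) ∪ (FOLLOW(T) if ε ∈ FIRST(RHS), i.e. RHS ⇒* ε)
FIRST(D) = { '/' }
FIRST(D a) = { '/' }
ε ∉ FIRST(D a), so FOLLOW(T) is not added.
PREDICT(T → D a) = { '/' }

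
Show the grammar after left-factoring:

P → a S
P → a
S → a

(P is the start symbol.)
Left-factoring transforms A → αβ₁ | αβ₂ into A → αA' and A' → β₁ | β₂
(α is the longest common prefix among the alternatives). Repeat until
no nonterminal has two alternatives with a common prefix.

Round 1: P has alternatives sharing prefix 'a'. Introduce P': P → a P'
  Add: P' → S
  Add: P' → ε

No remaining common prefixes — done.

Resulting grammar:
P → a P'
P' → S
P' → ε
S → a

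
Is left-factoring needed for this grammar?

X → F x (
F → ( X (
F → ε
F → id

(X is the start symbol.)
Left-factoring is needed when two productions for the same non-terminal
share a common prefix on the right-hand side.

Productions for F:
  F → ( X (
  F → ε
  F → id

No common prefixes found.

Answer: No, left-factoring is not needed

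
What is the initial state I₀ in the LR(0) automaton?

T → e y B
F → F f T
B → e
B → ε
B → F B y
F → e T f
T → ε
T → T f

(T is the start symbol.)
First, augment the grammar with T' → T
I₀ = CLOSURE({ [T' → . T] }):
  [T' → . T] has the dot before T: add [T → . e y B], [T → .], [T → . T f]
No further items can be added.

I₀ = { [T → . T f], [T → . e y B], [T → .], [T' → . T] }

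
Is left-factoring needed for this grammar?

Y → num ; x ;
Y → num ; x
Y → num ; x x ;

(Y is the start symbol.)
Left-factoring is needed when two productions for the same non-terminal
share a common prefix on the right-hand side.

Productions for Y:
  Y → num ; x ;
  Y → num ; x
  Y → num ; x x ;

Found common prefix 'num ; x' in productions for Y

Answer: Yes, Y has productions with common prefix 'num ; x'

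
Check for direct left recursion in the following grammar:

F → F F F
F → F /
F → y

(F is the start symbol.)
Yes, F is left-recursive

F → F F F: LEFT RECURSIVE (starts with F)
F → F /: LEFT RECURSIVE (starts with F)
F → y: starts with y

The grammar has direct left recursion on: F.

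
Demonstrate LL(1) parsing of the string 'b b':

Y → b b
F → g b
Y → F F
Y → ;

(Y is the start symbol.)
Stack is shown with the top on the left.

Stack  Input  Action
--------------------
Y $    b b $  output Y → b b
b b $  b b $  match 'b'
b $    b $    match 'b'
$      $      accept

The string is accepted.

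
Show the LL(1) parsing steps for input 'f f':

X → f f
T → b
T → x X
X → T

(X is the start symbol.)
LL(1) parsing maintains a stack (initially the start symbol over $) and the input. At each step: if the stack top is a terminal, match it against the current input token; if it is a non-terminal N, replace it with the RHS of M[N, lookahead] (the unique production whose predict set contains the lookahead).

Stack is shown with the top on the left.

Stack  Input  Action
--------------------
X $    f f $  output X → f f
f f $  f f $  match 'f'
f $    f $    match 'f'
$      $      accept

The string is accepted.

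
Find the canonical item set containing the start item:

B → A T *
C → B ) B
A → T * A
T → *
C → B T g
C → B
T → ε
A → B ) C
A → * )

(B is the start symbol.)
First, augment the grammar with B' → B
I₀ = CLOSURE({ [B' → . B] }):
  [B' → . B] has the dot before B: add [B → . A T *]
  [B → . A T *] has the dot before A: add [A → . T * A], [A → . B ) C], [A → . * )]
  [A → . T * A] has the dot before T: add [T → . *], [T → .]
No further items can be added.

I₀ = { [A → . * )], [A → . B ) C], [A → . T * A], [B → . A T *], [B' → . B], [T → . *], [T → .] }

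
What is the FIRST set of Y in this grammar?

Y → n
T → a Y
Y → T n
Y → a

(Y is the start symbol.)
To compute FIRST(Y), examine every production with Y on the left-hand side, reading each right-hand side left to right until a non-nullable symbol is reached.

FIRST sets of the other non-terminals involved (by the same procedure, iterated to a fixed point):
  FIRST(T) = { 'a' }

From Y → n:
  - n is a terminal: add 'n' and stop
From Y → T n:
  - T is a non-terminal: add FIRST(T) \ {ε} = { 'a' }
    T is not nullable, so stop
From Y → a:
  - a is a terminal: add 'a' and stop

Collecting: FIRST(Y) = { 'a', 'n' }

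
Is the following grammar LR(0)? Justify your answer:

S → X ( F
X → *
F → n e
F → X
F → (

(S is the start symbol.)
Augment with S' → S and build the canonical LR(0) collection (I0 = CLOSURE({[S' → . S]}), then GOTO on every symbol after a dot until no new states appear). It has 10 states:
  I0: { [S → . X ( F], [S' → . S], [X → . *] }  — shift
  I1: { [X → * .] }  — reduce
  I2: { [S' → S .] }  — accept
  I3: { [S → X . ( F] }  — shift
  I4: { [F → . (], [F → . X], [F → . n e], [S → X ( . F], [X → . *] }  — shift
  I5: { [F → ( .] }  — reduce
  I6: { [S → X ( F .] }  — reduce
  I7: { [F → X .] }  — reduce
  I8: { [F → n . e] }  — shift
  I9: { [F → n e .] }  — reduce

Every state is either a pure shift/goto state or contains exactly one complete item and nothing to shift — no conflicts. The grammar is LR(0).

Answer: Yes, the grammar is LR(0)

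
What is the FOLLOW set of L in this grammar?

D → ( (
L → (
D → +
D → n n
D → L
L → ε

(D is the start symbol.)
{ $ }

In D → L: L is at the end, add FOLLOW(D)

The FOLLOW sets referred to above (computed the same way, to a fixed point):
  FOLLOW(D) = { $ }

Taking the union: FOLLOW(L) = { $ }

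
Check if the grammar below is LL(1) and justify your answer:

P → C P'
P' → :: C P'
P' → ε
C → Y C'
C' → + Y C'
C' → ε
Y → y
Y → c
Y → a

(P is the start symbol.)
Relevant sets:
  FOLLOW(P') = { $ }
  FOLLOW(C') = { $, '::' }

For P':
  PREDICT(P' → :: C P') = { '::' }
  PREDICT(P' → ε) = { $ }
For C':
  PREDICT(C' → '+' Y C') = { '+' }
  PREDICT(C' → ε) = { $, '::' }
For Y:
  PREDICT(Y → y) = { 'y' }
  PREDICT(Y → c) = { 'c' }
  PREDICT(Y → a) = { 'a' }
P, C have a single production, so nothing to check there.

All predict sets are disjoint. The grammar IS LL(1).

Answer: Yes, the grammar is LL(1).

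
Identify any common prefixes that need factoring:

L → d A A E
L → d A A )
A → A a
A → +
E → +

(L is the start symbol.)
Yes, L has productions with common prefix 'd A A'

Left-factoring is needed when two productions for the same non-terminal
share a common prefix on the right-hand side.

Productions for L:
  L → d A A E
  L → d A A )
Productions for A:
  A → A a
  A → +

Found common prefix 'd A A' in productions for L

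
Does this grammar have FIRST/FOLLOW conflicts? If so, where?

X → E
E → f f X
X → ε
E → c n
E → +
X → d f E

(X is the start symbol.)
Nullable non-terminals: X.
FIRST sets used below: FIRST(E) = { '+', 'c', 'f' }

X: nullable alternative(s) X → ε; FOLLOW(X) = { $ }
  X → E: FIRST \ {ε} = { '+', 'c', 'f' } — disjoint from FOLLOW(X)
  X → ε: FIRST \ {ε} = { } — this is the only nullable alternative, skip
  X → d f E: FIRST \ {ε} = { 'd' } — disjoint from FOLLOW(X)

E has no nullable alternative, so no FIRST/FOLLOW check is needed there.

No FIRST/FOLLOW conflicts found.

Answer: No FIRST/FOLLOW conflicts.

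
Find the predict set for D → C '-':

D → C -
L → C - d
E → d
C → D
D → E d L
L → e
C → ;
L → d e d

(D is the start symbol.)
PREDICT(D → C '-') = (FIRST(RHS) \ {ε}) ∪ (FOLLOW(D) if ε ∈ FIRST(RHS), i.e. RHS ⇒* ε)
FIRST(C) = { ';', 'd' }
FIRST(C '-') = { ';', 'd' }
ε ∉ FIRST(C '-'), so FOLLOW(D) is not added.
PREDICT(D → C '-') = { ';', 'd' }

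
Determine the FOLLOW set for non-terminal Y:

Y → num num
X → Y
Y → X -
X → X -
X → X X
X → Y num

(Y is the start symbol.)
Y is the start symbol, so $ ∈ FOLLOW(Y).
In X → Y: Y is at the end, add FOLLOW(X)
In X → Y num: Y is followed by num, add FIRST(num) \ {ε} = { 'num' }

The FOLLOW sets referred to above (computed the same way, to a fixed point):
  FOLLOW(X) = { '-', 'num' }

Taking the union: FOLLOW(Y) = { $, '-', 'num' }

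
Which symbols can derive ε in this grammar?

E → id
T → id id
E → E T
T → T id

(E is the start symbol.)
A non-terminal is nullable if it can derive ε (the empty string): either it has an ε-production, or it has a production whose right-hand side consists entirely of nullable non-terminals.

There are no ε-productions, so no non-terminal can derive ε.
No non-terminals are nullable.

Answer: None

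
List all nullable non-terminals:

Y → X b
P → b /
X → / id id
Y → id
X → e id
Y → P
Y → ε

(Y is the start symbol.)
{ 'Y' }

ε-productions: Y → ε
So Y is immediately nullable.
No further non-terminal can be added: every production for the remaining non-terminals contains a terminal or a non-nullable non-terminal.
Nullable = { 'Y' }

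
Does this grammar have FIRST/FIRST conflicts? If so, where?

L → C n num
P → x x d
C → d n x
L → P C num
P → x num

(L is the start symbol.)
FIRST sets of the non-terminals at (or reachable through a nullable prefix from) the front of some alternative:
  FIRST(C) = { 'd' }
  FIRST(P) = { 'x' }

Productions for L:
  L → C n num: FIRST = { 'd' }
  L → P C num: FIRST = { 'x' }
Productions for P:
  P → x x d: FIRST = { 'x' }
  P → x num: FIRST = { 'x' }
C has only one production, so no FIRST/FIRST conflict is possible there.

Conflict for P: P → x x d and P → x num
  Overlap: { 'x' }

Answer: Yes. P → x x d / P → x num on { 'x' }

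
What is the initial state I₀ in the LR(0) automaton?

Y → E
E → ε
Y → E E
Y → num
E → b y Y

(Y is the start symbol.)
{ [E → . b y Y], [E → .], [Y → . E E], [Y → . E], [Y → . num], [Y' → . Y] }

First, augment the grammar with Y' → Y
I₀ = CLOSURE({ [Y' → . Y] }):
  [Y' → . Y] has the dot before Y: add [Y → . E], [Y → . E E], [Y → . num]
  [Y → . E] has the dot before E: add [E → .], [E → . b y Y]
No further items can be added.

I₀ = { [E → . b y Y], [E → .], [Y → . E E], [Y → . E], [Y → . num], [Y' → . Y] }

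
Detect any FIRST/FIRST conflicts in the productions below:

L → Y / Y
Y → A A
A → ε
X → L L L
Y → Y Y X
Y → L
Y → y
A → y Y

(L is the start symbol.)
FIRST sets of the non-terminals at (or reachable through a nullable prefix from) the front of some alternative:
  FIRST(A) = { 'y', ε }
  FIRST(Y) = { '/', 'y', ε }
  FIRST(X) = { '/', 'y' }
  FIRST(L) = { '/', 'y' }

Productions for Y:
  Y → A A: FIRST = { 'y', ε }
  Y → Y Y X: FIRST = { '/', 'y' }
  Y → L: FIRST = { '/', 'y' }
  Y → y: FIRST = { 'y' }
Productions for A:
  A → ε: FIRST = { ε }
  A → y Y: FIRST = { 'y' }
L, X have only one production, so no FIRST/FIRST conflict is possible there.

Conflict for Y: Y → A A and Y → Y Y X
  Overlap: { 'y' }
Conflict for Y: Y → A A and Y → L
  Overlap: { 'y' }
Conflict for Y: Y → A A and Y → y
  Overlap: { 'y' }
Conflict for Y: Y → Y Y X and Y → L
  Overlap: { '/', 'y' }
Conflict for Y: Y → Y Y X and Y → y
  Overlap: { 'y' }
Conflict for Y: Y → L and Y → y
  Overlap: { 'y' }

Answer: Yes. Y → A A / Y → Y Y X on { 'y' }; Y → A A / Y → L on { 'y' }; Y → A A / Y → y on { 'y' }; Y → Y Y X / Y → L on { '/', 'y' }; Y → Y Y X / Y → y on { 'y' }; Y → L / Y → y on { 'y' }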